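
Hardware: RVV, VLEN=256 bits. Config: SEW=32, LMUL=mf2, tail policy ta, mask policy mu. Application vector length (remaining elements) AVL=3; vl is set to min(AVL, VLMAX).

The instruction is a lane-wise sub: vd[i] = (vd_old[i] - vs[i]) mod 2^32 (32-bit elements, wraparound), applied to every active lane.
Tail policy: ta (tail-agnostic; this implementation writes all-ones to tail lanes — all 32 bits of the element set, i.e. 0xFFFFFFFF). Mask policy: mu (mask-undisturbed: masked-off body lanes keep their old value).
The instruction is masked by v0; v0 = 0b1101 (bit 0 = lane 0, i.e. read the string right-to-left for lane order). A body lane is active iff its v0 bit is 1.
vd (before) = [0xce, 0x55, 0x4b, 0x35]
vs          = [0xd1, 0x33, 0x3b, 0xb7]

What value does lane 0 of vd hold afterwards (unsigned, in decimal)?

vd[0] = 4294967293

VLMAX = VLEN×LMUL/SEW = 256×1/2/32 = 4
vl = min(AVL, VLMAX) = min(3, 4) = 3
vd[0] sub(0xce,0xd1) -> 0xfffffffd
vd[1] mask-off/keep -> 0x55
vd[2] sub(0x4b,0x3b) -> 0x10
vd[3] tail/ones -> 0xffffffff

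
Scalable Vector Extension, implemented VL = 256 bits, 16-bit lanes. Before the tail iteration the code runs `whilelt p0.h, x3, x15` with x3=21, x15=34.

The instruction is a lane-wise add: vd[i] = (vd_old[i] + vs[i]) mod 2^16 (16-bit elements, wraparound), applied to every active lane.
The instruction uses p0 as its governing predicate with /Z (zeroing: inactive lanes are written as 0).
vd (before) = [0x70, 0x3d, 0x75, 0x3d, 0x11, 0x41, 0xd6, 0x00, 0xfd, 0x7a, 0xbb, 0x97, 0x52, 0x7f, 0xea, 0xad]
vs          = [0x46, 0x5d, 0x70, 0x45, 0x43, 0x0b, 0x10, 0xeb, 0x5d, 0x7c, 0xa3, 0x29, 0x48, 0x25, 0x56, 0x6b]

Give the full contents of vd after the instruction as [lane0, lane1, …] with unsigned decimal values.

register lanes = 256/16 = 16
whilelt: lane j active iff 21+j < 34 → j < 13 → 13 active
  i=0: add(0x70,0x46) → 182
  i=1: add(0x3d,0x5d) → 154
  i=2: add(0x75,0x70) → 229
  i=3: add(0x3d,0x45) → 130
  i=4: add(0x11,0x43) → 84
  i=5: add(0x41,0x0b) → 76
  i=6: add(0xd6,0x10) → 230
  i=7: add(0x00,0xeb) → 235
  i=8: add(0xfd,0x5d) → 346
  i=9: add(0x7a,0x7c) → 246
  i=10: add(0xbb,0xa3) → 350
  i=11: add(0x97,0x29) → 192
  i=12: add(0x52,0x48) → 154
  i=13: tail/zero → 0
  i=14: tail/zero → 0
  i=15: tail/zero → 0

vd = [182, 154, 229, 130, 84, 76, 230, 235, 346, 246, 350, 192, 154, 0, 0, 0]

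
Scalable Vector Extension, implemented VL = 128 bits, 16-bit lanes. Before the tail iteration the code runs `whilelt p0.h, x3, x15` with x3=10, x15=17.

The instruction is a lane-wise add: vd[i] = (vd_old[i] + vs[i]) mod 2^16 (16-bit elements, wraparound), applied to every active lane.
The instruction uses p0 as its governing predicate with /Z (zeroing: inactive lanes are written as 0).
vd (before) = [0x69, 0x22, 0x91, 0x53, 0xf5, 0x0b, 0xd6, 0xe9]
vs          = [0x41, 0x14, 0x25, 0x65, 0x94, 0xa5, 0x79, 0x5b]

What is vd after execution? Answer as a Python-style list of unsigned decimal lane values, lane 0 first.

128-bit reg / 16-bit elem → 8 lanes
p0[j] = (10+j < 17); true for j=0..6 → 7 lanes set
vd[0] add(0x69,0x41) -> 0xaa
vd[1] add(0x22,0x14) -> 0x36
vd[2] add(0x91,0x25) -> 0xb6
vd[3] add(0x53,0x65) -> 0xb8
vd[4] add(0xf5,0x94) -> 0x189
vd[5] add(0x0b,0xa5) -> 0xb0
vd[6] add(0xd6,0x79) -> 0x14f
vd[7] tail/zero -> 0x00

vd = [170, 54, 182, 184, 393, 176, 335, 0]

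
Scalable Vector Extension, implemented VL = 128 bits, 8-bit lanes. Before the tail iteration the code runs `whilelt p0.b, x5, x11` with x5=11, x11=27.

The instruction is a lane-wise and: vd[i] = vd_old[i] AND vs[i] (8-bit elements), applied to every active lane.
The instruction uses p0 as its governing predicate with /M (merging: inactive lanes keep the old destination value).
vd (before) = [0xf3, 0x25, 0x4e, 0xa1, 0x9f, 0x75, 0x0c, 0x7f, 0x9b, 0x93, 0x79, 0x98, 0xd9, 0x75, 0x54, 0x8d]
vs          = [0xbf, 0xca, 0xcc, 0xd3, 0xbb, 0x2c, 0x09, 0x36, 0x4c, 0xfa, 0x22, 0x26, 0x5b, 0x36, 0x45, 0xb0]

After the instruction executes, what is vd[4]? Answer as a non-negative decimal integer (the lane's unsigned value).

lane count: 128 div 8 = 16
active while 11+j < 27, i.e. j ∈ [0,16) capped at 16 ⇒ 16
vd[0] and(0xf3,0xbf) -> 0xb3
vd[1] and(0x25,0xca) -> 0x00
vd[2] and(0x4e,0xcc) -> 0x4c
vd[3] and(0xa1,0xd3) -> 0x81
vd[4] and(0x9f,0xbb) -> 0x9b
vd[5] and(0x75,0x2c) -> 0x24
vd[6] and(0x0c,0x09) -> 0x08
vd[7] and(0x7f,0x36) -> 0x36
vd[8] and(0x9b,0x4c) -> 0x08
vd[9] and(0x93,0xfa) -> 0x92
vd[10] and(0x79,0x22) -> 0x20
vd[11] and(0x98,0x26) -> 0x00
vd[12] and(0xd9,0x5b) -> 0x59
vd[13] and(0x75,0x36) -> 0x34
vd[14] and(0x54,0x45) -> 0x44
vd[15] and(0x8d,0xb0) -> 0x80

vd[4] = 155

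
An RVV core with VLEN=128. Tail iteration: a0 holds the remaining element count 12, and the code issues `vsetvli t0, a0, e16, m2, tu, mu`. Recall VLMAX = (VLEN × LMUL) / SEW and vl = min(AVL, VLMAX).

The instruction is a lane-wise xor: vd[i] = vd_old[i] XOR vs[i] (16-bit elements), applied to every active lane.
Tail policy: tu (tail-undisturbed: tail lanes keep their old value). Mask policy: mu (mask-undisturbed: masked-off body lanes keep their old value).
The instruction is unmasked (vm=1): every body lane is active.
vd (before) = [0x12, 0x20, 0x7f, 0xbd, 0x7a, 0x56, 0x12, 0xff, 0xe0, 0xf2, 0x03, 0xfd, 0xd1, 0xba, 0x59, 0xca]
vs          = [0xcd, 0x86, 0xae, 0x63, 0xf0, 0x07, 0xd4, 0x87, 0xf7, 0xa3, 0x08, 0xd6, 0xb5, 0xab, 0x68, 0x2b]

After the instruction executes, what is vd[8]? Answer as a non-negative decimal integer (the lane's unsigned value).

vd[8] = 23

VLMAX = VLEN×LMUL/SEW = 128×2/16 = 16
AVL=12 ≤ VLMAX=16, so vl = 12
  i=0: xor(0x12,0xcd) → 223
  i=1: xor(0x20,0x86) → 166
  i=2: xor(0x7f,0xae) → 209
  i=3: xor(0xbd,0x63) → 222
  i=4: xor(0x7a,0xf0) → 138
  i=5: xor(0x56,0x07) → 81
  i=6: xor(0x12,0xd4) → 198
  i=7: xor(0xff,0x87) → 120
  i=8: xor(0xe0,0xf7) → 23
  i=9: xor(0xf2,0xa3) → 81
  i=10: xor(0x03,0x08) → 11
  i=11: xor(0xfd,0xd6) → 43
  i=12: tail/keep → 209
  i=13: tail/keep → 186
  i=14: tail/keep → 89
  i=15: tail/keep → 202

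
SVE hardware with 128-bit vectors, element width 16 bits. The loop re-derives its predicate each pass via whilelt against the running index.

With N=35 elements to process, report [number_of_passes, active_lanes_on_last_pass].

[iterations, last_vl] = [5, 3]

register lanes = 128/16 = 8
iterations = ceil(35/8) = 5; final-pass vl = 3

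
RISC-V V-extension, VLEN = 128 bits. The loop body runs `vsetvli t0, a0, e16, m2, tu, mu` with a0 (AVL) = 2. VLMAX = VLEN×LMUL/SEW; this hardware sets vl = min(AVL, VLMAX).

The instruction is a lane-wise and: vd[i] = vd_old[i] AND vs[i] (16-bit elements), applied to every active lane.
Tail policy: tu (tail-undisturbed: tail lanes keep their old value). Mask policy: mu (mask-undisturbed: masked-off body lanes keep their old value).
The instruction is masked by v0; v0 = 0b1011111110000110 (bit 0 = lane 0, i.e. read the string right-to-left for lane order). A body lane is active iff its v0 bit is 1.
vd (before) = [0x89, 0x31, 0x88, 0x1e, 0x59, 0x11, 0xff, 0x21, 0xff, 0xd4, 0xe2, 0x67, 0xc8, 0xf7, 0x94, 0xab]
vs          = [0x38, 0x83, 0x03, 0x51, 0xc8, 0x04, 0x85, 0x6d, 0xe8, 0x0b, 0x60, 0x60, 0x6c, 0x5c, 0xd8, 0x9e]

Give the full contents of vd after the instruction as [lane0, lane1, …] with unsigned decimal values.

vd = [137, 1, 136, 30, 89, 17, 255, 33, 255, 212, 226, 103, 200, 247, 148, 171]

VLMAX = (128 × 2) / 16 = 16 lanes
vl ← min(2, 16) = 2
vd[0] mask-off/keep -> 0x89
vd[1] and(0x31,0x83) -> 0x01
vd[2] tail/keep -> 0x88
vd[3] tail/keep -> 0x1e
vd[4] tail/keep -> 0x59
vd[5] tail/keep -> 0x11
vd[6] tail/keep -> 0xff
vd[7] tail/keep -> 0x21
vd[8] tail/keep -> 0xff
vd[9] tail/keep -> 0xd4
vd[10] tail/keep -> 0xe2
vd[11] tail/keep -> 0x67
vd[12] tail/keep -> 0xc8
vd[13] tail/keep -> 0xf7
vd[14] tail/keep -> 0x94
vd[15] tail/keep -> 0xab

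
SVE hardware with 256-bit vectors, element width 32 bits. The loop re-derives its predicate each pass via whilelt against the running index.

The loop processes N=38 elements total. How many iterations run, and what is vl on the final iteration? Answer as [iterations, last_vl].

[iterations, last_vl] = [5, 6]

lane count: 256 div 32 = 8
iterations = ceil(38/8) = 5; final-pass vl = 6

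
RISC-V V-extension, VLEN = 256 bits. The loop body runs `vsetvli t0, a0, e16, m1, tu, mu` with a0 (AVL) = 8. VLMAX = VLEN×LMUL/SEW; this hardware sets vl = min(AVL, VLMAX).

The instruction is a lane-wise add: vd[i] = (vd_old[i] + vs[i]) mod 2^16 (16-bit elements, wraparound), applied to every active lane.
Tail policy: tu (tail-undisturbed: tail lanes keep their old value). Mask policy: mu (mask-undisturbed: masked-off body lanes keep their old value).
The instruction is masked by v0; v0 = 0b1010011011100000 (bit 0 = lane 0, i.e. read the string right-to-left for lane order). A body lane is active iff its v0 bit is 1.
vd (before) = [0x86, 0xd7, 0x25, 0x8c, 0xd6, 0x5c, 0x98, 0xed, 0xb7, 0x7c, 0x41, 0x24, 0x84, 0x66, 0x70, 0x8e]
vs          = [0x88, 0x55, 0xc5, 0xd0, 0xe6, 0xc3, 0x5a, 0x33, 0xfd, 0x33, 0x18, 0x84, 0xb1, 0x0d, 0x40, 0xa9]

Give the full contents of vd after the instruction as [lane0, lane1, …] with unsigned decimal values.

vd = [134, 215, 37, 140, 214, 287, 242, 288, 183, 124, 65, 36, 132, 102, 112, 142]

VLMAX = (256 × 1) / 16 = 16 lanes
AVL=8 ≤ VLMAX=16, so vl = 8
lane  0: mask-off/keep ⇒ 0x86
lane  1: mask-off/keep ⇒ 0xd7
lane  2: mask-off/keep ⇒ 0x25
lane  3: mask-off/keep ⇒ 0x8c
lane  4: mask-off/keep ⇒ 0xd6
lane  5: add(0x5c,0xc3) ⇒ 0x11f
lane  6: add(0x98,0x5a) ⇒ 0xf2
lane  7: add(0xed,0x33) ⇒ 0x120
lane  8: tail/keep ⇒ 0xb7
lane  9: tail/keep ⇒ 0x7c
lane 10: tail/keep ⇒ 0x41
lane 11: tail/keep ⇒ 0x24
lane 12: tail/keep ⇒ 0x84
lane 13: tail/keep ⇒ 0x66
lane 14: tail/keep ⇒ 0x70
lane 15: tail/keep ⇒ 0x8e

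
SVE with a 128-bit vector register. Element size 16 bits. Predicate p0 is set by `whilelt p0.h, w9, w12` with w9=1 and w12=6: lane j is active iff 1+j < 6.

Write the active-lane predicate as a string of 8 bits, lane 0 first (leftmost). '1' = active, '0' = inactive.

predicate = 11111000

128-bit reg / 16-bit elem → 8 lanes
p0[j] = (1+j < 6); true for j=0..4 → 5 lanes set
bits (lane 0 leftmost): 11111000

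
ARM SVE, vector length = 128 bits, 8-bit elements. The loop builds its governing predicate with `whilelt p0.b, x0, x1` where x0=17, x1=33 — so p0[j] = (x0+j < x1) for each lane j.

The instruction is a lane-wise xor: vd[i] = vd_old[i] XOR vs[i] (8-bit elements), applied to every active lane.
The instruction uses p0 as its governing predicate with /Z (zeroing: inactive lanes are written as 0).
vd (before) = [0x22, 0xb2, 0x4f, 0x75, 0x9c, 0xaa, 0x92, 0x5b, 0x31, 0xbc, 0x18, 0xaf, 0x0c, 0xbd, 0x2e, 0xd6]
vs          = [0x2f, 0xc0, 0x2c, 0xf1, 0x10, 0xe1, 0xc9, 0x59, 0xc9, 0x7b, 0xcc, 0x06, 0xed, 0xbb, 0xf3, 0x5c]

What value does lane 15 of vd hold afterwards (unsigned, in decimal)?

vd[15] = 138

128-bit reg / 8-bit elem → 16 lanes
active while 17+j < 33, i.e. j ∈ [0,16) capped at 16 ⇒ 16
  i=0: xor(0x22,0x2f) → 13
  i=1: xor(0xb2,0xc0) → 114
  i=2: xor(0x4f,0x2c) → 99
  i=3: xor(0x75,0xf1) → 132
  i=4: xor(0x9c,0x10) → 140
  i=5: xor(0xaa,0xe1) → 75
  i=6: xor(0x92,0xc9) → 91
  i=7: xor(0x5b,0x59) → 2
  i=8: xor(0x31,0xc9) → 248
  i=9: xor(0xbc,0x7b) → 199
  i=10: xor(0x18,0xcc) → 212
  i=11: xor(0xaf,0x06) → 169
  i=12: xor(0x0c,0xed) → 225
  i=13: xor(0xbd,0xbb) → 6
  i=14: xor(0x2e,0xf3) → 221
  i=15: xor(0xd6,0x5c) → 138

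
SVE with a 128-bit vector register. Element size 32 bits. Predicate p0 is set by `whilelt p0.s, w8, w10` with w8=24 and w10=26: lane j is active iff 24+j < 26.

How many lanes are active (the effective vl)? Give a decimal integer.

vl = 2

register lanes = 128/32 = 4
active while 24+j < 26, i.e. j ∈ [0,2) capped at 4 ⇒ 2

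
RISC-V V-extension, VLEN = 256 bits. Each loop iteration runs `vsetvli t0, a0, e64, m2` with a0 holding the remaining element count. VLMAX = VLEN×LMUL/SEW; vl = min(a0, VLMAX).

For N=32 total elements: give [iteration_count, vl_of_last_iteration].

[iterations, last_vl] = [4, 8]

VLMAX = VLEN×LMUL/SEW = 256×2/64 = 8
iterations = ceil(32/8) = 4; final-pass vl = 8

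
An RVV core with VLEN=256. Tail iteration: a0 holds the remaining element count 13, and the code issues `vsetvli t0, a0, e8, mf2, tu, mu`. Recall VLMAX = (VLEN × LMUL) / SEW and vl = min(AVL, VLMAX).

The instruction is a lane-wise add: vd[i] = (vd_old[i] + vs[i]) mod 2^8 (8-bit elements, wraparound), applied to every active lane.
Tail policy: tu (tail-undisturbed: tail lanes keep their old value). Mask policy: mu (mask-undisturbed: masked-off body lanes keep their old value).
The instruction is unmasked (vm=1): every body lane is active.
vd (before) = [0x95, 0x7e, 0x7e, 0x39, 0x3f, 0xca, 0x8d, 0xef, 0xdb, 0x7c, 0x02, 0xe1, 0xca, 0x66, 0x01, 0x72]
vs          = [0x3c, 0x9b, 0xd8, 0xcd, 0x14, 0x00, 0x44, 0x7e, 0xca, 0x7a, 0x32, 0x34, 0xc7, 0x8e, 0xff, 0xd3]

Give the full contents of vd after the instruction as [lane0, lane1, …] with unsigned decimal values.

lanes per group: 256·1/2/8 = 16
AVL=13 ≤ VLMAX=16, so vl = 13
  i=0: add(0x95,0x3c) → 209
  i=1: add(0x7e,0x9b) → 25
  i=2: add(0x7e,0xd8) → 86
  i=3: add(0x39,0xcd) → 6
  i=4: add(0x3f,0x14) → 83
  i=5: add(0xca,0x00) → 202
  i=6: add(0x8d,0x44) → 209
  i=7: add(0xef,0x7e) → 109
  i=8: add(0xdb,0xca) → 165
  i=9: add(0x7c,0x7a) → 246
  i=10: add(0x02,0x32) → 52
  i=11: add(0xe1,0x34) → 21
  i=12: add(0xca,0xc7) → 145
  i=13: tail/keep → 102
  i=14: tail/keep → 1
  i=15: tail/keep → 114

vd = [209, 25, 86, 6, 83, 202, 209, 109, 165, 246, 52, 21, 145, 102, 1, 114]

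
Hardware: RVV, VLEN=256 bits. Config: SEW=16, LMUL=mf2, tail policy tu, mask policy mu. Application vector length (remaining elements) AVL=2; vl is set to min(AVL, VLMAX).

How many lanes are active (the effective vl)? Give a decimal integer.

vl = 2

VLMAX = (256 × 1/2) / 16 = 8 lanes
vl ← min(2, 8) = 2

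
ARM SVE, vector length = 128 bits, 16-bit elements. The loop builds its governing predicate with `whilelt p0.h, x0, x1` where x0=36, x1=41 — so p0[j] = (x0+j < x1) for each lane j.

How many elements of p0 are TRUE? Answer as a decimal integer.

vl = 5

lane count: 128 div 16 = 8
whilelt: lane j active iff 36+j < 41 → j < 5 → 5 active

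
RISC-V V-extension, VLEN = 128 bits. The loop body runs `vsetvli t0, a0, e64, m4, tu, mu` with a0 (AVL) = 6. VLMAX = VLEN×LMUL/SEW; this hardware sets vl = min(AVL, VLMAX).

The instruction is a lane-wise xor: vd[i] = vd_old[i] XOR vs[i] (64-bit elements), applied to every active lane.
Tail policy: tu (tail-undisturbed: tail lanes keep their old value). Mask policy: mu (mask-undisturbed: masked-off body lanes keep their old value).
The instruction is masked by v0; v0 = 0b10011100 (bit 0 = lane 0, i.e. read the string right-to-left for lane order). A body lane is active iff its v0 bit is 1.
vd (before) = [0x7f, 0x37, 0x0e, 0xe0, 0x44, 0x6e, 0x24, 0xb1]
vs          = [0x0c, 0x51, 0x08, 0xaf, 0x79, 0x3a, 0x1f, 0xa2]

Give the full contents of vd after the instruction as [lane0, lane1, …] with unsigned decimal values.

vd = [127, 55, 6, 79, 61, 110, 36, 177]

lanes per group: 128·4/64 = 8
vl = min(AVL, VLMAX) = min(6, 8) = 6
vd[0] mask-off/keep -> 0x7f
vd[1] mask-off/keep -> 0x37
vd[2] xor(0x0e,0x08) -> 0x06
vd[3] xor(0xe0,0xaf) -> 0x4f
vd[4] xor(0x44,0x79) -> 0x3d
vd[5] mask-off/keep -> 0x6e
vd[6] tail/keep -> 0x24
vd[7] tail/keep -> 0xb1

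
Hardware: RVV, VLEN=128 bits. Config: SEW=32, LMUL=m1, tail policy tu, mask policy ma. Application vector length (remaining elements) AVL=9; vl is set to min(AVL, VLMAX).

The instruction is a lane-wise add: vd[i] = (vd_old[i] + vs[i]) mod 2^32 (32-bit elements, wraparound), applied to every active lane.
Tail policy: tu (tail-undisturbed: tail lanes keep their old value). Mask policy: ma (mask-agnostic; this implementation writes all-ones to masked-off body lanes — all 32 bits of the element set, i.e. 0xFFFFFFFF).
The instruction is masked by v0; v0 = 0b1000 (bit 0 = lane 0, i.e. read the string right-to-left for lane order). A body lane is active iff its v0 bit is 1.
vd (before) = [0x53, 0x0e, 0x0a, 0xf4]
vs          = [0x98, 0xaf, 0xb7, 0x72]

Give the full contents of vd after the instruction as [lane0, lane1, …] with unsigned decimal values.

vd = [4294967295, 4294967295, 4294967295, 358]

VLMAX = VLEN×LMUL/SEW = 128×1/32 = 4
vl = min(AVL, VLMAX) = min(9, 4) = 4
vd[0] mask-off/ones -> 0xffffffff
vd[1] mask-off/ones -> 0xffffffff
vd[2] mask-off/ones -> 0xffffffff
vd[3] add(0xf4,0x72) -> 0x166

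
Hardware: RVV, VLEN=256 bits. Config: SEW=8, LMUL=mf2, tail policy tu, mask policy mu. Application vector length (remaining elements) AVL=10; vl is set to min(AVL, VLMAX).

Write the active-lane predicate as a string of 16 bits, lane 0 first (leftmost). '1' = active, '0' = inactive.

predicate = 1111111111000000

lanes per group: 256·1/2/8 = 16
vl ← min(10, 16) = 10
bits (lane 0 leftmost): 1111111111000000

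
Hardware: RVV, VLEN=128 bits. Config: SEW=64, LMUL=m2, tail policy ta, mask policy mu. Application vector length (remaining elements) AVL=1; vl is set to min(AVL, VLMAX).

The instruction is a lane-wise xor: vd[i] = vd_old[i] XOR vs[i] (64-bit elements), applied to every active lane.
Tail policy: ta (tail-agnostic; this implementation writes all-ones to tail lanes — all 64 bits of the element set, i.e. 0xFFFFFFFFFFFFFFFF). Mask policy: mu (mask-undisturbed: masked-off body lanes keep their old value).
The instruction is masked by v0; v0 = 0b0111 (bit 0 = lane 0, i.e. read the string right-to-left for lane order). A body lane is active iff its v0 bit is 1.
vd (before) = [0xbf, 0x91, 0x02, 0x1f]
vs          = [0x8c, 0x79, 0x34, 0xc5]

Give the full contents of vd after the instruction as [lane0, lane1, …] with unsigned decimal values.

lanes per group: 128·2/64 = 4
vl ← min(1, 4) = 1
[0] xor(0xbf,0x8c) = 0x33
[1] tail/ones = 0xffffffffffffffff
[2] tail/ones = 0xffffffffffffffff
[3] tail/ones = 0xffffffffffffffff

vd = [51, 18446744073709551615, 18446744073709551615, 18446744073709551615]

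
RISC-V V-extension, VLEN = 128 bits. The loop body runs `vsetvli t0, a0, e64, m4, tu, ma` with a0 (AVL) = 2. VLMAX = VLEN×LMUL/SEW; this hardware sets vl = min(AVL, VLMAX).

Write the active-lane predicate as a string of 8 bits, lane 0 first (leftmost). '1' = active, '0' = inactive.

VLMAX = (128 × 4) / 64 = 8 lanes
vl ← min(2, 8) = 2
bits (lane 0 leftmost): 11000000

predicate = 11000000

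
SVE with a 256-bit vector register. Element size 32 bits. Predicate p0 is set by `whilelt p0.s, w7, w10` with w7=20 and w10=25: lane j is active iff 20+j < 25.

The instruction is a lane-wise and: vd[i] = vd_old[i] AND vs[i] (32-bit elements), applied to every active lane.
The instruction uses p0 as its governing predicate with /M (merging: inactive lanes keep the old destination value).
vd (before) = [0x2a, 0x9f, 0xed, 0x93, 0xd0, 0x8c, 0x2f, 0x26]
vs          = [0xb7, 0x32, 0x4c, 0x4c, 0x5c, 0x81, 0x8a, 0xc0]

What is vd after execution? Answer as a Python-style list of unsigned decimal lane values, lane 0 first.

lane count: 256 div 32 = 8
whilelt: lane j active iff 20+j < 25 → j < 5 → 5 active
lane  0: and(0x2a,0xb7) ⇒ 0x22
lane  1: and(0x9f,0x32) ⇒ 0x12
lane  2: and(0xed,0x4c) ⇒ 0x4c
lane  3: and(0x93,0x4c) ⇒ 0x00
lane  4: and(0xd0,0x5c) ⇒ 0x50
lane  5: tail/keep ⇒ 0x8c
lane  6: tail/keep ⇒ 0x2f
lane  7: tail/keep ⇒ 0x26

vd = [34, 18, 76, 0, 80, 140, 47, 38]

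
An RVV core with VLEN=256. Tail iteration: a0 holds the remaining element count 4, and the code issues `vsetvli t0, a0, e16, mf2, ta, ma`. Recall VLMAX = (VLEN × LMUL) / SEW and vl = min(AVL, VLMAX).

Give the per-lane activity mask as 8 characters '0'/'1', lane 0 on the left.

VLMAX = VLEN×LMUL/SEW = 256×1/2/16 = 8
vl = min(AVL, VLMAX) = min(4, 8) = 4
bits (lane 0 leftmost): 11110000

predicate = 11110000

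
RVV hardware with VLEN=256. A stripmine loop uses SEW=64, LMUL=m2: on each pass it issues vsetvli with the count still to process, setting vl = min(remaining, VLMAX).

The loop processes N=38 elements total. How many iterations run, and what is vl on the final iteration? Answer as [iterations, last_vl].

[iterations, last_vl] = [5, 6]

VLMAX = VLEN×LMUL/SEW = 256×2/64 = 8
N=38: ⌈38/8⌉ = 5 iters; last vl = 38 − 4×8 = 6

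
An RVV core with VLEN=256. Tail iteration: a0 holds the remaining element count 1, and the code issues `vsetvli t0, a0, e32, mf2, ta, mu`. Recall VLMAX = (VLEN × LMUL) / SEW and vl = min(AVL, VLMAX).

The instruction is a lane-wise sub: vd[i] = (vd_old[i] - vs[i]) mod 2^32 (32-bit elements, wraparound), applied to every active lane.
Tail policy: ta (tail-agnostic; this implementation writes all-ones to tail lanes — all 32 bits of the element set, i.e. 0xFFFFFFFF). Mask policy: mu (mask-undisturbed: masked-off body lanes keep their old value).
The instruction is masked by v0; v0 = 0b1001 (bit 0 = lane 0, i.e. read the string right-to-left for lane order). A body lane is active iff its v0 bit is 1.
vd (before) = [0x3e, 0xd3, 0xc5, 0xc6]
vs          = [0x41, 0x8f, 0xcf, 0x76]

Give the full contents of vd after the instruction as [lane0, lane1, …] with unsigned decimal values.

VLMAX = VLEN×LMUL/SEW = 256×1/2/32 = 4
vl ← min(1, 4) = 1
[0] sub(0x3e,0x41) = 0xfffffffd
[1] tail/ones = 0xffffffff
[2] tail/ones = 0xffffffff
[3] tail/ones = 0xffffffff

vd = [4294967293, 4294967295, 4294967295, 4294967295]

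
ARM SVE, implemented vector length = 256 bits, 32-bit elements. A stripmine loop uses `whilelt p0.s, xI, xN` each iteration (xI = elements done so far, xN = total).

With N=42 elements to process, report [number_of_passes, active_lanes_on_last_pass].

lane count: 256 div 32 = 8
42 elements at 8/iter → 6 passes, remainder 2 on the last

[iterations, last_vl] = [6, 2]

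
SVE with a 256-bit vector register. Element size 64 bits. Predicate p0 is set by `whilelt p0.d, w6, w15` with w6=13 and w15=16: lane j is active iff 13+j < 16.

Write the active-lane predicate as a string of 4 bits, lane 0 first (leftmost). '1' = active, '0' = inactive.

predicate = 1110

lane count: 256 div 64 = 4
active while 13+j < 16, i.e. j ∈ [0,3) capped at 4 ⇒ 3
bits (lane 0 leftmost): 1110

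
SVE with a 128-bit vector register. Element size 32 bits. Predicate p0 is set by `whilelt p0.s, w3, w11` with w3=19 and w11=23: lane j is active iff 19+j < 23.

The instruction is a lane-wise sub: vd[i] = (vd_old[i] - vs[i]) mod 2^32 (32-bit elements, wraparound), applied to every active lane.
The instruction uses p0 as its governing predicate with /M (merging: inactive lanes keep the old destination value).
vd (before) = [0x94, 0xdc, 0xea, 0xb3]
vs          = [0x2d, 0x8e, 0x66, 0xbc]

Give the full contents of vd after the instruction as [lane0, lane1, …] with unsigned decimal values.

vd = [103, 78, 132, 4294967287]

lane count: 128 div 32 = 4
whilelt: lane j active iff 19+j < 23 → j < 4 → 4 active
[0] sub(0x94,0x2d) = 0x67
[1] sub(0xdc,0x8e) = 0x4e
[2] sub(0xea,0x66) = 0x84
[3] sub(0xb3,0xbc) = 0xfffffff7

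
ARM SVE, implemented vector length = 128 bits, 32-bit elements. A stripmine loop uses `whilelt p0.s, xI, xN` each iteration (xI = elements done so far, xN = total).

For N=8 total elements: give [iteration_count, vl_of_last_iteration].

[iterations, last_vl] = [2, 4]

register lanes = 128/32 = 4
8 elements at 4/iter → 2 passes, remainder 4 on the last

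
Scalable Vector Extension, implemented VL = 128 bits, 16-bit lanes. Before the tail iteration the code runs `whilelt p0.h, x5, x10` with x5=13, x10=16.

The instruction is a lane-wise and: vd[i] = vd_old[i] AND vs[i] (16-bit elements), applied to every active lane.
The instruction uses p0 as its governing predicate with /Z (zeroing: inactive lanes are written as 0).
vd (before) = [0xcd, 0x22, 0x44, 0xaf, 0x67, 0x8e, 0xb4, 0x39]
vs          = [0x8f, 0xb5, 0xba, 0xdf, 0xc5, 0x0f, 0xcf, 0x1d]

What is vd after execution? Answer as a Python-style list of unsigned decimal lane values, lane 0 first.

vd = [141, 32, 0, 0, 0, 0, 0, 0]

lane count: 128 div 16 = 8
p0[j] = (13+j < 16); true for j=0..2 → 3 lanes set
vd[0] and(0xcd,0x8f) -> 0x8d
vd[1] and(0x22,0xb5) -> 0x20
vd[2] and(0x44,0xba) -> 0x00
vd[3] tail/zero -> 0x00
vd[4] tail/zero -> 0x00
vd[5] tail/zero -> 0x00
vd[6] tail/zero -> 0x00
vd[7] tail/zero -> 0x00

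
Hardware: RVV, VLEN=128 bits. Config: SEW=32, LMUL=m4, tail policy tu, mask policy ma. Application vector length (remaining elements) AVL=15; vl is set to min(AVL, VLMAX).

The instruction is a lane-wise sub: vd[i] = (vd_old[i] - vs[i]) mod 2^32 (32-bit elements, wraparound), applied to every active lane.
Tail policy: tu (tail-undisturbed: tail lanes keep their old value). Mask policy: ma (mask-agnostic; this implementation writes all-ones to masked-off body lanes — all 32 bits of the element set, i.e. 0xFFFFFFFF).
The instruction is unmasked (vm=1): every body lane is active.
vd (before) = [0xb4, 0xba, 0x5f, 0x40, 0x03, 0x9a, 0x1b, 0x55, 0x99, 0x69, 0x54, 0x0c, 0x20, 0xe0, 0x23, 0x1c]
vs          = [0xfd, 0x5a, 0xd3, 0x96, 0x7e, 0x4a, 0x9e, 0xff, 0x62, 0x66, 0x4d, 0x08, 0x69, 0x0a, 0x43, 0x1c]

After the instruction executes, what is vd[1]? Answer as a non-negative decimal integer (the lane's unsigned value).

vd[1] = 96

VLMAX = (128 × 4) / 32 = 16 lanes
vl = min(AVL, VLMAX) = min(15, 16) = 15
[0] sub(0xb4,0xfd) = 0xffffffb7
[1] sub(0xba,0x5a) = 0x60
[2] sub(0x5f,0xd3) = 0xffffff8c
[3] sub(0x40,0x96) = 0xffffffaa
[4] sub(0x03,0x7e) = 0xffffff85
[5] sub(0x9a,0x4a) = 0x50
[6] sub(0x1b,0x9e) = 0xffffff7d
[7] sub(0x55,0xff) = 0xffffff56
[8] sub(0x99,0x62) = 0x37
[9] sub(0x69,0x66) = 0x03
[10] sub(0x54,0x4d) = 0x07
[11] sub(0x0c,0x08) = 0x04
[12] sub(0x20,0x69) = 0xffffffb7
[13] sub(0xe0,0x0a) = 0xd6
[14] sub(0x23,0x43) = 0xffffffe0
[15] tail/keep = 0x1c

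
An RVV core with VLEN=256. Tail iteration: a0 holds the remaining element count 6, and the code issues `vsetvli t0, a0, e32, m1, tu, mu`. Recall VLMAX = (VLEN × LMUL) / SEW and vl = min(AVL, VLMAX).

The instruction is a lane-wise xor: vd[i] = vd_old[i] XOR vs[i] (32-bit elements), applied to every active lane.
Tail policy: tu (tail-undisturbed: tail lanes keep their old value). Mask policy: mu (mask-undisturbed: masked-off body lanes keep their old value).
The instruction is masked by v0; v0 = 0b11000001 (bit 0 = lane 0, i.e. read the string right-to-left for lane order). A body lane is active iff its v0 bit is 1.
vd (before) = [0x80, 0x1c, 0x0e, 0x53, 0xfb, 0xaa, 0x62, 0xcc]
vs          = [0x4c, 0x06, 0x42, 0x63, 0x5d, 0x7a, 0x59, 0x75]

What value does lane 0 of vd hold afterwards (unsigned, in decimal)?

vd[0] = 204

VLMAX = (256 × 1) / 32 = 8 lanes
vl = min(AVL, VLMAX) = min(6, 8) = 6
  i=0: xor(0x80,0x4c) → 204
  i=1: mask-off/keep → 28
  i=2: mask-off/keep → 14
  i=3: mask-off/keep → 83
  i=4: mask-off/keep → 251
  i=5: mask-off/keep → 170
  i=6: tail/keep → 98
  i=7: tail/keep → 204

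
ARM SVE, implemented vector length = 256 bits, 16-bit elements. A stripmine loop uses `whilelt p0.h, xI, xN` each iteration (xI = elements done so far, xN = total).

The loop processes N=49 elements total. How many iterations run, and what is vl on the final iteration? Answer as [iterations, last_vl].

[iterations, last_vl] = [4, 1]

lane count: 256 div 16 = 16
iterations = ceil(49/16) = 4; final-pass vl = 1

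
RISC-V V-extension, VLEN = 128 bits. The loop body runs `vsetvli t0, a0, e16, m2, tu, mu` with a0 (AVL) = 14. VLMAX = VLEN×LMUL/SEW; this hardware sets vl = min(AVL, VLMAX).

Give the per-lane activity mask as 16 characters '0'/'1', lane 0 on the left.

predicate = 1111111111111100

VLMAX = (128 × 2) / 16 = 16 lanes
vl ← min(14, 16) = 14
bits (lane 0 leftmost): 1111111111111100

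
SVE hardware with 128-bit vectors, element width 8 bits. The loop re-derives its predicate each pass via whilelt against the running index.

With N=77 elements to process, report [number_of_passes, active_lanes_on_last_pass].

[iterations, last_vl] = [5, 13]

lane count: 128 div 8 = 16
77 elements at 16/iter → 5 passes, remainder 13 on the last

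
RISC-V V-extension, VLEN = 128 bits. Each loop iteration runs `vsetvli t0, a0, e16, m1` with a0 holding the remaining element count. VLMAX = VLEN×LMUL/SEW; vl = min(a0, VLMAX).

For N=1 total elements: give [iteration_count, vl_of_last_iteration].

lanes per group: 128·1/16 = 8
iterations = ceil(1/8) = 1; final-pass vl = 1

[iterations, last_vl] = [1, 1]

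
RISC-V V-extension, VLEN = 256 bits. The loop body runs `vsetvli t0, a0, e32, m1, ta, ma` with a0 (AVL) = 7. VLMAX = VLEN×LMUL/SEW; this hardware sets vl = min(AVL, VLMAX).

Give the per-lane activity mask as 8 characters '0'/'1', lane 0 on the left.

lanes per group: 256·1/32 = 8
vl ← min(7, 8) = 7
bits (lane 0 leftmost): 11111110

predicate = 11111110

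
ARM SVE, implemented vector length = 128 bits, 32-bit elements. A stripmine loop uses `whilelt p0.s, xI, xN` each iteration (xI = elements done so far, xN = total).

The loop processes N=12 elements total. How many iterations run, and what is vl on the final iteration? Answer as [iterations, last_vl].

[iterations, last_vl] = [3, 4]

128-bit reg / 32-bit elem → 4 lanes
12 elements at 4/iter → 3 passes, remainder 4 on the last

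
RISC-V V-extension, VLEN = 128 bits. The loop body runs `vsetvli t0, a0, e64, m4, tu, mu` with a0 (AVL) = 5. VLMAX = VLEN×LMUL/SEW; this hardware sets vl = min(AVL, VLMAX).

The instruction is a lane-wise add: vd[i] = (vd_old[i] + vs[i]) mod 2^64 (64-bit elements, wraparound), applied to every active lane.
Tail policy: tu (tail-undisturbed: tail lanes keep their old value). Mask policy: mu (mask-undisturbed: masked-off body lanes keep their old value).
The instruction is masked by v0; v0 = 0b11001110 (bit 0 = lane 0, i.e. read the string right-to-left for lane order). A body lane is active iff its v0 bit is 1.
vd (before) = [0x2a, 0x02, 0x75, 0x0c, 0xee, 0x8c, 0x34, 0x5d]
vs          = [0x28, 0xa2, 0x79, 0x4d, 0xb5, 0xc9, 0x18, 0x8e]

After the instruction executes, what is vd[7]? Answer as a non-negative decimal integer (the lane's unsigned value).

vd[7] = 93

lanes per group: 128·4/64 = 8
vl = min(AVL, VLMAX) = min(5, 8) = 5
  i=0: mask-off/keep → 42
  i=1: add(0x02,0xa2) → 164
  i=2: add(0x75,0x79) → 238
  i=3: add(0x0c,0x4d) → 89
  i=4: mask-off/keep → 238
  i=5: tail/keep → 140
  i=6: tail/keep → 52
  i=7: tail/keep → 93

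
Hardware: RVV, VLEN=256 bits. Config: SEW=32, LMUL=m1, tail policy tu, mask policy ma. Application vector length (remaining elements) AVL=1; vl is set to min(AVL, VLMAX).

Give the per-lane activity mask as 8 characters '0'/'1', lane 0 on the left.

VLMAX = (256 × 1) / 32 = 8 lanes
AVL=1 ≤ VLMAX=8, so vl = 1
bits (lane 0 leftmost): 10000000

predicate = 10000000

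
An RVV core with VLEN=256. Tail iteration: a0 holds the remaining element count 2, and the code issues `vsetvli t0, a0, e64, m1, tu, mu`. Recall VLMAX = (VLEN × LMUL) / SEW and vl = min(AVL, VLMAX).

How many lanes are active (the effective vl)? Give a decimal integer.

VLMAX = (256 × 1) / 64 = 4 lanes
AVL=2 ≤ VLMAX=4, so vl = 2

vl = 2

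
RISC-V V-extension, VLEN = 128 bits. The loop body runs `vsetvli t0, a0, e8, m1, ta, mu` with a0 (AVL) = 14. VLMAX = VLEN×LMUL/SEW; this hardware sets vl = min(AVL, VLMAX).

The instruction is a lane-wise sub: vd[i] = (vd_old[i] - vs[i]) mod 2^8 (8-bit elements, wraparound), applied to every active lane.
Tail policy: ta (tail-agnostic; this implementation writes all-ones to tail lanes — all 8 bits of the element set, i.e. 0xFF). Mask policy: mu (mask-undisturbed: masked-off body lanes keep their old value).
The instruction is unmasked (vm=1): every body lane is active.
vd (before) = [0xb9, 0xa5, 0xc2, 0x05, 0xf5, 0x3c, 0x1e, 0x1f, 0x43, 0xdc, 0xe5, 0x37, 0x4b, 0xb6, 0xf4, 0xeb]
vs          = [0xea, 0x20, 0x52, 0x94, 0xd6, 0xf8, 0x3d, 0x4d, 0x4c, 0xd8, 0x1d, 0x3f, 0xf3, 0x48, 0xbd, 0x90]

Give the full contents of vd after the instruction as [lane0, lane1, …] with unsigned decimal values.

vd = [207, 133, 112, 113, 31, 68, 225, 210, 247, 4, 200, 248, 88, 110, 255, 255]

VLMAX = VLEN×LMUL/SEW = 128×1/8 = 16
vl = min(AVL, VLMAX) = min(14, 16) = 14
lane  0: sub(0xb9,0xea) ⇒ 0xcf
lane  1: sub(0xa5,0x20) ⇒ 0x85
lane  2: sub(0xc2,0x52) ⇒ 0x70
lane  3: sub(0x05,0x94) ⇒ 0x71
lane  4: sub(0xf5,0xd6) ⇒ 0x1f
lane  5: sub(0x3c,0xf8) ⇒ 0x44
lane  6: sub(0x1e,0x3d) ⇒ 0xe1
lane  7: sub(0x1f,0x4d) ⇒ 0xd2
lane  8: sub(0x43,0x4c) ⇒ 0xf7
lane  9: sub(0xdc,0xd8) ⇒ 0x04
lane 10: sub(0xe5,0x1d) ⇒ 0xc8
lane 11: sub(0x37,0x3f) ⇒ 0xf8
lane 12: sub(0x4b,0xf3) ⇒ 0x58
lane 13: sub(0xb6,0x48) ⇒ 0x6e
lane 14: tail/ones ⇒ 0xff
lane 15: tail/ones ⇒ 0xff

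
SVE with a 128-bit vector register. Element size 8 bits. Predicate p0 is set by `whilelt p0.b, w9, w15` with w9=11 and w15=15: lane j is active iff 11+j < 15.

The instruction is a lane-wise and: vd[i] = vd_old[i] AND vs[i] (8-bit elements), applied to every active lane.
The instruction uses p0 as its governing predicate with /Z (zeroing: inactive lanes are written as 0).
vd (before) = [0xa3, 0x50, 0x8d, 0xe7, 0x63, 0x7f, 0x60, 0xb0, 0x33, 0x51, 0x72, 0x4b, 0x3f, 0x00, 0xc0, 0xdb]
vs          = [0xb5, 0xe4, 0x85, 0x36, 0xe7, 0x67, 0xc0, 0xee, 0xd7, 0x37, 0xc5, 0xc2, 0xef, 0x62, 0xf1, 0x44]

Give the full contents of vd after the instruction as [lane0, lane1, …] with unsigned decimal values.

vd = [161, 64, 133, 38, 0, 0, 0, 0, 0, 0, 0, 0, 0, 0, 0, 0]

128-bit reg / 8-bit elem → 16 lanes
whilelt: lane j active iff 11+j < 15 → j < 4 → 4 active
  i=0: and(0xa3,0xb5) → 161
  i=1: and(0x50,0xe4) → 64
  i=2: and(0x8d,0x85) → 133
  i=3: and(0xe7,0x36) → 38
  i=4: tail/zero → 0
  i=5: tail/zero → 0
  i=6: tail/zero → 0
  i=7: tail/zero → 0
  i=8: tail/zero → 0
  i=9: tail/zero → 0
  i=10: tail/zero → 0
  i=11: tail/zero → 0
  i=12: tail/zero → 0
  i=13: tail/zero → 0
  i=14: tail/zero → 0
  i=15: tail/zero → 0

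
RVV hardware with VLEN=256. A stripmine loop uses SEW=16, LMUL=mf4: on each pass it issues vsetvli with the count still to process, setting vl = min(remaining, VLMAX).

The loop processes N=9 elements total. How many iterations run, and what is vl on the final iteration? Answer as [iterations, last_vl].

[iterations, last_vl] = [3, 1]

lanes per group: 256·1/4/16 = 4
9 elements at 4/iter → 3 passes, remainder 1 on the last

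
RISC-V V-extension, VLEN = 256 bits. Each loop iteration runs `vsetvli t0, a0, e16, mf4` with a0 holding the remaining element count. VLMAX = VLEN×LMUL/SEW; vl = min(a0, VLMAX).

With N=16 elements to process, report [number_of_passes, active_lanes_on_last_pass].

lanes per group: 256·1/4/16 = 4
N=16: ⌈16/4⌉ = 4 iters; last vl = 16 − 3×4 = 4

[iterations, last_vl] = [4, 4]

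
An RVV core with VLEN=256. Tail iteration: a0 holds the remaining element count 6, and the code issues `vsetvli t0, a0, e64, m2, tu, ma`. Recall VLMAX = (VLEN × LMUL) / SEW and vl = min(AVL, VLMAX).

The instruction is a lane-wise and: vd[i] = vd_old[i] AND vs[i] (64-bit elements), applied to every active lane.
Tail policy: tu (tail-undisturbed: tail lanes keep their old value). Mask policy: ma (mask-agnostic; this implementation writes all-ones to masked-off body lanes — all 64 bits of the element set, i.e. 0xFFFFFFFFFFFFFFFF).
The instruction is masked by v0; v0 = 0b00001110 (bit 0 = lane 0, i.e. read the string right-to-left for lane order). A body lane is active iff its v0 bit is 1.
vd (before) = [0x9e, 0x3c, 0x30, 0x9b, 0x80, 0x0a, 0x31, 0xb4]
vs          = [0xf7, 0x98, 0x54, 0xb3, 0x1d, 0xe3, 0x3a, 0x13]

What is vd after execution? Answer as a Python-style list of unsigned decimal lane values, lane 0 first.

vd = [18446744073709551615, 24, 16, 147, 18446744073709551615, 18446744073709551615, 49, 180]

VLMAX = VLEN×LMUL/SEW = 256×2/64 = 8
vl ← min(6, 8) = 6
[0] mask-off/ones = 0xffffffffffffffff
[1] and(0x3c,0x98) = 0x18
[2] and(0x30,0x54) = 0x10
[3] and(0x9b,0xb3) = 0x93
[4] mask-off/ones = 0xffffffffffffffff
[5] mask-off/ones = 0xffffffffffffffff
[6] tail/keep = 0x31
[7] tail/keep = 0xb4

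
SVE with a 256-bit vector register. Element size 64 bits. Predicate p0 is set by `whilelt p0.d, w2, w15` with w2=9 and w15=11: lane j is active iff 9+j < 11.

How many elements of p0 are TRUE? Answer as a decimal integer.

256-bit reg / 64-bit elem → 4 lanes
whilelt: lane j active iff 9+j < 11 → j < 2 → 2 active

vl = 2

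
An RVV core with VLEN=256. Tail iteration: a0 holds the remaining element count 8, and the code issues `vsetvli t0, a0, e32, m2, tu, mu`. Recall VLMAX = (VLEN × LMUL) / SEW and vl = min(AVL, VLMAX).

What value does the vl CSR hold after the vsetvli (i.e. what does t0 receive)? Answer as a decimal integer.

VLMAX = VLEN×LMUL/SEW = 256×2/32 = 16
vl = min(AVL, VLMAX) = min(8, 16) = 8

vl = 8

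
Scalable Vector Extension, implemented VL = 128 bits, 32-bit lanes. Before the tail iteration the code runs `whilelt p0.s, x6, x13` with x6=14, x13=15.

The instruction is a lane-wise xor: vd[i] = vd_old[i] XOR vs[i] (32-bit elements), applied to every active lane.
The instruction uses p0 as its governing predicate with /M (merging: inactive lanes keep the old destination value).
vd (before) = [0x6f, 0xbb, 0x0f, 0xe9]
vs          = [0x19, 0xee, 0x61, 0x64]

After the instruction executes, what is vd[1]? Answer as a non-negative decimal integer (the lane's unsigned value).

lane count: 128 div 32 = 4
whilelt: lane j active iff 14+j < 15 → j < 1 → 1 active
vd[0] xor(0x6f,0x19) -> 0x76
vd[1] tail/keep -> 0xbb
vd[2] tail/keep -> 0x0f
vd[3] tail/keep -> 0xe9

vd[1] = 187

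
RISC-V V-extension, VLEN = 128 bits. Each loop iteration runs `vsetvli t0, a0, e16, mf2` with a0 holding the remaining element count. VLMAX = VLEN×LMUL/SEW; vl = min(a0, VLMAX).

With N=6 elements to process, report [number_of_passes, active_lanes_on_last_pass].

[iterations, last_vl] = [2, 2]

VLMAX = VLEN×LMUL/SEW = 128×1/2/16 = 4
6 elements at 4/iter → 2 passes, remainder 2 on the last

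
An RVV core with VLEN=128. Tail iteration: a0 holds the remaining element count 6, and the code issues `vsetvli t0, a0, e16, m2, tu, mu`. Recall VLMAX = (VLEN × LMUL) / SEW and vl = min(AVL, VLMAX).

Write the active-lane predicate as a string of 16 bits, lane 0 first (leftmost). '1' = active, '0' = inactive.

VLMAX = VLEN×LMUL/SEW = 128×2/16 = 16
vl = min(AVL, VLMAX) = min(6, 16) = 6
bits (lane 0 leftmost): 1111110000000000

predicate = 1111110000000000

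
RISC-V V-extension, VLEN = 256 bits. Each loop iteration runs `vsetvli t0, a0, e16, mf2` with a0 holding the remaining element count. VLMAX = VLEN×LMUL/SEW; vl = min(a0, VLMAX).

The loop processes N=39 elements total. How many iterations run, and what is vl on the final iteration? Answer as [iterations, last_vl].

[iterations, last_vl] = [5, 7]

VLMAX = VLEN×LMUL/SEW = 256×1/2/16 = 8
iterations = ceil(39/8) = 5; final-pass vl = 7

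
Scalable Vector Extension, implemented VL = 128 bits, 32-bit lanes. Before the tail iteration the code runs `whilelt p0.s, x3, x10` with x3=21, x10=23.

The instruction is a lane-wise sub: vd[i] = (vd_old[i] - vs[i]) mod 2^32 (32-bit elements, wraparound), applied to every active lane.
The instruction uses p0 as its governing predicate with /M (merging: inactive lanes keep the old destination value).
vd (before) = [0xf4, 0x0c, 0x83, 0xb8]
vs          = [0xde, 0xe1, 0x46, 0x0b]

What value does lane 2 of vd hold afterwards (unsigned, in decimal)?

128-bit reg / 32-bit elem → 4 lanes
whilelt: lane j active iff 21+j < 23 → j < 2 → 2 active
vd[0] sub(0xf4,0xde) -> 0x16
vd[1] sub(0x0c,0xe1) -> 0xffffff2b
vd[2] tail/keep -> 0x83
vd[3] tail/keep -> 0xb8

vd[2] = 131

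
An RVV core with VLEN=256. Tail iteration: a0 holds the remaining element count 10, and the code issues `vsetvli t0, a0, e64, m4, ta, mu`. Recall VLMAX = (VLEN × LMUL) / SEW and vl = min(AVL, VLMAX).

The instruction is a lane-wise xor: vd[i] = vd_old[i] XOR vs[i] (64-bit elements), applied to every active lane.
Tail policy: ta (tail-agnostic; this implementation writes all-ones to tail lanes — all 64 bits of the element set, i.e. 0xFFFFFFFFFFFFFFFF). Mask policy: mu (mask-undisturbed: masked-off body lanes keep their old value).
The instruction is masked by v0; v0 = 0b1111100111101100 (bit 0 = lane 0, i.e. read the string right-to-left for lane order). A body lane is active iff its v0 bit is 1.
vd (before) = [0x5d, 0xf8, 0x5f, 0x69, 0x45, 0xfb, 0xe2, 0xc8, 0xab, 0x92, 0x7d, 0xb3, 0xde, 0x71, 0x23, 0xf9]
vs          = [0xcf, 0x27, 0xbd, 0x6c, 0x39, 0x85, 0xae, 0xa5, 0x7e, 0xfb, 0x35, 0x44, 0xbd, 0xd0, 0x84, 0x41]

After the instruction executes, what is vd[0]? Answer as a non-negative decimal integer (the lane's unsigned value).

vd[0] = 93

lanes per group: 256·4/64 = 16
vl ← min(10, 16) = 10
lane  0: mask-off/keep ⇒ 0x5d
lane  1: mask-off/keep ⇒ 0xf8
lane  2: xor(0x5f,0xbd) ⇒ 0xe2
lane  3: xor(0x69,0x6c) ⇒ 0x05
lane  4: mask-off/keep ⇒ 0x45
lane  5: xor(0xfb,0x85) ⇒ 0x7e
lane  6: xor(0xe2,0xae) ⇒ 0x4c
lane  7: xor(0xc8,0xa5) ⇒ 0x6d
lane  8: xor(0xab,0x7e) ⇒ 0xd5
lane  9: mask-off/keep ⇒ 0x92
lane 10: tail/ones ⇒ 0xffffffffffffffff
lane 11: tail/ones ⇒ 0xffffffffffffffff
lane 12: tail/ones ⇒ 0xffffffffffffffff
lane 13: tail/ones ⇒ 0xffffffffffffffff
lane 14: tail/ones ⇒ 0xffffffffffffffff
lane 15: tail/ones ⇒ 0xffffffffffffffff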